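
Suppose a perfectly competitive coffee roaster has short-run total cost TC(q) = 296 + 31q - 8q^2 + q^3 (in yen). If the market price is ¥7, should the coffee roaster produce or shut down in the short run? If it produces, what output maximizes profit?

From TC, MC = TC'(q) = 31 - 16q + 3q^2 and AVC = VC/q = 31 - 8q + q^2.
AVC hits its minimum where MC = AVC, at q = 4, giving min AVC = 31 - 8·4 + 4^2 = ¥15.
P = ¥7 lies below min AVC = ¥15; no output level covers variable cost.
Best response: produce nothing and absorb the ¥296 fixed cost.

Shut down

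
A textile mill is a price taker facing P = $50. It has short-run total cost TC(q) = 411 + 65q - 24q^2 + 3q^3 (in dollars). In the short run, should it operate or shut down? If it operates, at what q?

Variable cost is VC = 65q - 24q^2 + 3q^3, so AVC = VC/q = 65 - 24q + 3q^2 and MC = dTC/dq = 65 - 48q + 9q^2.
The AVC parabola has its vertex at q = 24/6 = 4, where AVC = 65 - 24·4 + 3·4^2 = $17.
P = $50 exceeds min AVC = $17, so the firm stays open.
Set P = MC: 50 = 65 - 48q + 9q^2 → 15 - 48q + 9q^2 = 0. The roots are q = 1/3 and q = 5; the profit-maximizing output is on the rising part of MC, so q* = 5.
Check: AVC at q = 5 is $20 ≤ P, so revenue covers variable cost.
Profit = P·q − TC = 50·5 − 511 = -$261, a loss, but smaller than the $411 fixed cost the firm would lose by shutting down.

Produce at q = 5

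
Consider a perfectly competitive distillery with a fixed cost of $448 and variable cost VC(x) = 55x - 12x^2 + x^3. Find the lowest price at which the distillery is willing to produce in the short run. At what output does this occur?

$19 per unit, at x = 6

Short-run supply begins at min AVC. From VC = 55x - 12x^2 + x^3, AVC = 55 - 12x + x^2.
At the minimum of AVC, MC = AVC. MC = 55 - 24x + 3x^2; setting MC = AVC gives 2x^2 - 12x = 0, so x = 6. min AVC = 19.
For P < $19 the firm produces nothing.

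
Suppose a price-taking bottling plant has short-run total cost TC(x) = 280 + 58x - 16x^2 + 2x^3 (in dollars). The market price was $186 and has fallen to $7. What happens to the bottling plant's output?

Output falls from 8 to 0 (the firm shuts down)

AVC = 58 - 16x + 2x^2, minimized at x = 4 where min AVC = $26. MC = 58 - 32x + 6x^2.
With P = $186 above the shutdown price, P = MC gives x = 8.
At P = $7 < min AVC = $26, price no longer covers variable cost at any output, so the firm shuts down: x = 0.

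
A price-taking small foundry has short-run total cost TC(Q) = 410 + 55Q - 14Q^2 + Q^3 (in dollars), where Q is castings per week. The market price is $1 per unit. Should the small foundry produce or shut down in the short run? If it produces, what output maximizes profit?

Shut down

Strip out fixed cost: VC = 55Q - 14Q^2 + Q^3. Then AVC = 55 - 14Q + Q^2 and MC = 55 - 28Q + 3Q^2.
AVC hits its minimum where MC = AVC, at Q = 7, giving min AVC = 55 - 14·7 + 7^2 = $6.
Since P = $1 < min AVC = $6, price fails to cover variable cost at any output.
Best response: produce nothing and absorb the $410 fixed cost.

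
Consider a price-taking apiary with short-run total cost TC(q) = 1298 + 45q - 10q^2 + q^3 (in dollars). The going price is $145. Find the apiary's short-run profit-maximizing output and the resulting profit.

AVC = 45 - 10q + q^2 has its minimum $20 at q = 5; price $145 clears that bar, so the firm operates.
MC = 45 - 20q + 3q^2. Setting P = MC and taking the root on the rising branch gives q* = 10.
TR = 145·10 = 1450. TC = 1298 + 450 = 1748. Profit = 1450 − 1748 = -$298.
Shutting down would mean losing the fixed cost of $1298, so operating at a loss of $298 is better by $1000.

Profit = -$298 at q = 10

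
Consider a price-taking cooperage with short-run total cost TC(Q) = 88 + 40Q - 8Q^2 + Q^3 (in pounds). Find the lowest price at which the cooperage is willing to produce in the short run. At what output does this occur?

£24 per unit, at Q = 4

The shutdown price is the minimum of AVC. VC = 40Q - 8Q^2 + Q^3, so AVC = 40 - 8Q + Q^2.
At the minimum of AVC, MC = AVC. MC = 40 - 16Q + 3Q^2; setting MC = AVC gives 2Q^2 - 8Q = 0, so Q = 4. min AVC = 24.
So the shutdown price is £24.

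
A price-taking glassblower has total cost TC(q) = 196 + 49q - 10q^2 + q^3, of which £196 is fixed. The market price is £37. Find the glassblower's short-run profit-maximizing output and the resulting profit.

Profit = -£124 at q = 6

AVC = 49 - 10q + q^2 has its minimum £24 at q = 5; price £37 clears that bar, so the firm operates.
MC = 49 - 20q + 3q^2. Setting P = MC and taking the root on the rising branch gives q* = 6.
TR = 37·6 = 222. TC = 196 + 150 = 346. Profit = 222 − 346 = -£124.
That loss of £124 beats the £196 the firm would lose by shutting down; producing recovers £72 of fixed cost.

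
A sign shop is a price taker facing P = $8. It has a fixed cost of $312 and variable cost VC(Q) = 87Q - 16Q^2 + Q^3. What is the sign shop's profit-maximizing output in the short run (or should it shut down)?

Shut down

From TC, MC = TC'(Q) = 87 - 32Q + 3Q^2 and AVC = VC/Q = 87 - 16Q + Q^2.
AVC is minimized where dAVC/dQ = -16 + 2Q = 0, at Q = 8; min AVC = 87 - 16·8 + 8^2 = $23.
P = $8 lies below min AVC = $23; no output level covers variable cost.
Best response: produce nothing and absorb the $312 fixed cost.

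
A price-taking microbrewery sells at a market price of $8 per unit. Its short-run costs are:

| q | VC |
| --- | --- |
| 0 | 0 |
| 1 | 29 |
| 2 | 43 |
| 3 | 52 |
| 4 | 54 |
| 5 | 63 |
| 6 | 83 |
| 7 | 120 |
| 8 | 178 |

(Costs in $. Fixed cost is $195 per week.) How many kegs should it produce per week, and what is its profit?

Tabulate TR − TC: q=0: -195; q=1: -216; q=2: -222; q=3: -223; q=4: -217; q=5: -218; q=6: -230; q=7: -259; q=8: -309.
Profit is highest at q = 0. Equivalently, the lowest AVC in the table is 63/5 ≈ $12.60 at q = 5, and P = $8 falls below it — price never covers variable cost, so the firm shuts down and loses only its fixed cost.

q = 0 (shut down); profit = -$195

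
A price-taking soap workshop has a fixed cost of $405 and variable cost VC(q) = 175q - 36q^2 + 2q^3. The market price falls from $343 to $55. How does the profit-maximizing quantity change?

MC = 175 - 72q + 6q^2; the shutdown threshold is min AVC = $13 (at q = 9).
With P = $343 above the shutdown price, P = MC gives q = 14.
At P = $55 ≥ min AVC, set P = MC: q = 10. The firm stays open but cuts output.

Output falls from 14 to 10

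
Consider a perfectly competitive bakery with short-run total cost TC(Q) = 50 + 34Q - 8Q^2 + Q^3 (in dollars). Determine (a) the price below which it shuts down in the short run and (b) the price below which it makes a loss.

Shutdown price = min AVC. AVC = 34 - 8Q + Q^2, with vertex at Q = 4 and minimum $18.
ATC = 50/Q + 34 - 8Q + Q^2. Setting dATC/dQ = −50/Q^2 − 8 + 2Q = 0 gives Q = 5 (since 2·5^3 − 8·5^2 = 50).
min ATC = 50/5 + 34 − 8·5 + 5^2 = $29. That is the break-even price.
For $18 ≤ P < $29 the firm produces at a loss; below $18 it shuts down.

Shutdown price = $18; break-even price = $29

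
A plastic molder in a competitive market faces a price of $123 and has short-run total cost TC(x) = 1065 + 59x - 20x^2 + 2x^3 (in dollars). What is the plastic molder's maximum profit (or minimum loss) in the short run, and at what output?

Profit = -$297 at x = 8

AVC = 59 - 20x + 2x^2 has its minimum $9 at x = 5; price $123 clears that bar, so the firm operates.
With MC = 59 - 40x + 6x^2, P = MC on the upward-sloping part at x* = 8.
TR = 123·8 = 984. TC = 1065 + 216 = 1281. Profit = 984 − 1281 = -$297.
Shutting down would mean losing the fixed cost of $1065, so operating at a loss of $297 is better by $768.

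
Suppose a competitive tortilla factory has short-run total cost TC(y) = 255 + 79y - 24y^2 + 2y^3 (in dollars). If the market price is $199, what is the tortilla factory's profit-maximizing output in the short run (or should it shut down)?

Produce at y = 10

From TC, MC = TC'(y) = 79 - 48y + 6y^2 and AVC = VC/y = 79 - 24y + 2y^2.
AVC is minimized where dAVC/dy = -24 + 4y = 0, at y = 6; min AVC = 79 - 24·6 + 2·6^2 = $7.
Because $199 ≥ $7, revenue can cover variable cost; the firm operates.
Solving P = MC: -120 - 48y + 6y^2 = 0 ⇒ y = -2 or 10. On the upward-sloping branch, y* = 10.
Check: AVC at y = 10 is $39 ≤ P, so revenue covers variable cost.
Profit = P·y − TC = 199·10 − 645 = $1345.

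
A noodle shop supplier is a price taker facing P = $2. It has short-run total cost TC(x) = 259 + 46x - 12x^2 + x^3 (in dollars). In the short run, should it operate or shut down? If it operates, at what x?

Shut down

Strip out fixed cost: VC = 46x - 12x^2 + x^3. Then AVC = 46 - 12x + x^2 and MC = 46 - 24x + 3x^2.
The AVC parabola has its vertex at x = 12/2 = 6, where AVC = 46 - 12·6 + 6^2 = $10.
Since P = $2 < min AVC = $10, price fails to cover variable cost at any output.
Shutting down limits the loss to fixed cost, $259.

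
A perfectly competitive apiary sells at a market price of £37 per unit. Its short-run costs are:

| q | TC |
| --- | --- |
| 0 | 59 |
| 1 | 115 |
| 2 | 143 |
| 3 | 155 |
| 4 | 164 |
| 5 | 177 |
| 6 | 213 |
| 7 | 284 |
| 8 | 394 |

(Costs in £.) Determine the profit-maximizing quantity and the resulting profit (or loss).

q = 6; profit = £9

Compute π = P·q − TC at each output: q=0: -59; q=1: -78; q=2: -69; q=3: -44; q=4: -16; q=5: 8; q=6: 9; q=7: -25; q=8: -98.
Profit is maximized at q = 6. AVC there is 154/6 = £25.67 ≤ P, so producing beats shutting down (which would give -£59).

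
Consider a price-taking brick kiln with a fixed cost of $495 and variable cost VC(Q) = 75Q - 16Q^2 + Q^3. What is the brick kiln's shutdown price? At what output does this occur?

The firm shuts down when price falls below the minimum of average variable cost. AVC = VC/Q = 75 - 16Q + Q^2.
At the minimum of AVC, MC = AVC. MC = 75 - 32Q + 3Q^2; setting MC = AVC gives 2Q^2 - 16Q = 0, so Q = 8. min AVC = 11.
For P < $11 the firm produces nothing.

$11 per unit, at Q = 8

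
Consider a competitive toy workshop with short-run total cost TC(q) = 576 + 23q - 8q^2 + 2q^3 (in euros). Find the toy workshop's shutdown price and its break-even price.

Shutdown price = €15; break-even price = €143

AVC = 23 - 8q + 2q^2; minimized at q = 2, giving min AVC = €15. That is the shutdown price.
ATC = 576/q + 23 - 8q + 2q^2. Setting dATC/dq = −576/q^2 − 8 + 4q = 0 gives q = 6 (since 4·6^3 − 8·6^2 = 576).
min ATC = 576/6 + 23 − 8·6 + 2·6^2 = €143. That is the break-even price.
Between these two prices the firm operates at a loss; above €143 it earns a profit.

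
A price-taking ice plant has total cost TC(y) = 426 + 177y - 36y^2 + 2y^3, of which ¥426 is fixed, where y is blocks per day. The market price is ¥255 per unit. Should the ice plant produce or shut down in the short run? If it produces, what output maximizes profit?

Strip out fixed cost: VC = 177y - 36y^2 + 2y^3. Then AVC = 177 - 36y + 2y^2 and MC = 177 - 72y + 6y^2.
AVC is minimized where dAVC/dy = -36 + 4y = 0, at y = 9; min AVC = 177 - 36·9 + 2·9^2 = ¥15.
Because ¥255 ≥ ¥15, revenue can cover variable cost; the firm operates.
P = MC gives -78 - 72y + 6y^2 = 0, with roots -1 and 13. Take the larger (rising MC): y* = 13.
Check: AVC at y = 13 is ¥47 ≤ P, so revenue covers variable cost.
Profit = P·y − TC = 255·13 − 1037 = ¥2278.

Produce at y = 13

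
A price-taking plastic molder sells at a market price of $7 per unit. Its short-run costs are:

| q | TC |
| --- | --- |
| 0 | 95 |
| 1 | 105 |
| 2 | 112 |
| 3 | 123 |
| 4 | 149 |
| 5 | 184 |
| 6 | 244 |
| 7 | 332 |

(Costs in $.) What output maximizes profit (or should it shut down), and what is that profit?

Profit at each row (π = 7q − TC): q=0: -95; q=1: -98; q=2: -98; q=3: -102; q=4: -121; q=5: -149; q=6: -202; q=7: -283.
Profit is highest at q = 0. Equivalently, the lowest AVC in the table is 17/2 ≈ $8.50 at q = 2, and P = $7 falls below it — price never covers variable cost, so the firm shuts down and loses only its fixed cost.

q = 0 (shut down); profit = -$95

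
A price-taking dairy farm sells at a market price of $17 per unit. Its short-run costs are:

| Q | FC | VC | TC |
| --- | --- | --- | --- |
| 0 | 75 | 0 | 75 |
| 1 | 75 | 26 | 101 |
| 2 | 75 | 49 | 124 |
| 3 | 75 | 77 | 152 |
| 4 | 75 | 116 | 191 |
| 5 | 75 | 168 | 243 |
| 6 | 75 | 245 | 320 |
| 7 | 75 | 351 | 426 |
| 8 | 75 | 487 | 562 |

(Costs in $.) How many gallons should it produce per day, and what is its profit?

Q = 0 (shut down); profit = -$75

Tabulate TR − TC: Q=0: -75; Q=1: -84; Q=2: -90; Q=3: -101; Q=4: -123; Q=5: -158; Q=6: -218; Q=7: -307; Q=8: -426.
Profit is highest at Q = 0. Equivalently, the lowest AVC in the table is 49/2 ≈ $24.50 at Q = 2, and P = $17 falls below it — price never covers variable cost, so the firm shuts down and loses only its fixed cost.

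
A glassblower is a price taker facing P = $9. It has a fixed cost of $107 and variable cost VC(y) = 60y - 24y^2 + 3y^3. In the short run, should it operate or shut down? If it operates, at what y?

Strip out fixed cost: VC = 60y - 24y^2 + 3y^3. Then AVC = 60 - 24y + 3y^2 and MC = 60 - 48y + 9y^2.
The AVC parabola has its vertex at y = 24/6 = 4, where AVC = 60 - 24·4 + 3·4^2 = $12.
Since P = $9 < min AVC = $12, price fails to cover variable cost at any output.
Shutting down limits the loss to fixed cost, $107.

Shut down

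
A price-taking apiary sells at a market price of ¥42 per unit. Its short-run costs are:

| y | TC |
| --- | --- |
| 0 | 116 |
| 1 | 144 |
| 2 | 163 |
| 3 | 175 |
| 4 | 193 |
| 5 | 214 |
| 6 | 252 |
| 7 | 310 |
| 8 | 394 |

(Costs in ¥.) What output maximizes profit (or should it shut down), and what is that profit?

Tabulate TR − TC: y=0: -116; y=1: -102; y=2: -79; y=3: -49; y=4: -25; y=5: -4; y=6: 0; y=7: -16; y=8: -58.
Profit is maximized at y = 6. AVC there is 136/6 = ¥22.67 ≤ P, so producing beats shutting down (which would give -¥116).

y = 6; profit = ¥0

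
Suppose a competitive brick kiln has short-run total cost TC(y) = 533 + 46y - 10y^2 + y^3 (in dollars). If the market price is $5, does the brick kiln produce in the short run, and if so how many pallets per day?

Shut down

Strip out fixed cost: VC = 46y - 10y^2 + y^3. Then AVC = 46 - 10y + y^2 and MC = 46 - 20y + 3y^2.
The AVC parabola has its vertex at y = 10/2 = 5, where AVC = 46 - 10·5 + 5^2 = $21.
With P < min AVC ($5 < $21), every unit sold adds to the loss.
Shutting down limits the loss to fixed cost, $533.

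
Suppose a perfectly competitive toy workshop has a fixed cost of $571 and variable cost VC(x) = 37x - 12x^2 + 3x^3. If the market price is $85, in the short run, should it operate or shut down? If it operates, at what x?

Strip out fixed cost: VC = 37x - 12x^2 + 3x^3. Then AVC = 37 - 12x + 3x^2 and MC = 37 - 24x + 9x^2.
AVC is minimized where dAVC/dx = -12 + 6x = 0, at x = 2; min AVC = 37 - 12·2 + 3·2^2 = $25.
Since P = $85 ≥ min AVC = $25, price covers variable cost and the firm should produce.
Set P = MC: 85 = 37 - 24x + 9x^2 → -48 - 24x + 9x^2 = 0. The roots are x = -4/3 and x = 4; the profit-maximizing output is on the rising part of MC, so x* = 4.
Check: AVC at x = 4 is $37 ≤ P, so revenue covers variable cost.
Profit = P·x − TC = 85·4 − 719 = -$379, a loss, but smaller than the $571 fixed cost the firm would lose by shutting down.

Produce at x = 4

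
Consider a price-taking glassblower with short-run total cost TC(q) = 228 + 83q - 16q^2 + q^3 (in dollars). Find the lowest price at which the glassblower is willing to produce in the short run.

$19 per unit

The firm shuts down when price falls below the minimum of average variable cost. AVC = VC/q = 83 - 16q + q^2.
dAVC/dq = -16 + 2q = 0 gives q = 8. min AVC = 83 - 16·8 + 8^2 = 19.
So the shutdown price is $19.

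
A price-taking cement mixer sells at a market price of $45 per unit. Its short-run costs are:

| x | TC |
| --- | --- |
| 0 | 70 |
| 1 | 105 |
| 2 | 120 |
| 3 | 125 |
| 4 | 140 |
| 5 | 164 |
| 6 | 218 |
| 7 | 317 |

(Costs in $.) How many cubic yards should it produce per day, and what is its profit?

x = 5; profit = $61

Compute π = P·x − TC at each output: x=0: -70; x=1: -60; x=2: -30; x=3: 10; x=4: 40; x=5: 61; x=6: 52; x=7: -2.
Profit is maximized at x = 5. AVC there is 94/5 = $18.80 ≤ P, so producing beats shutting down (which would give -$70).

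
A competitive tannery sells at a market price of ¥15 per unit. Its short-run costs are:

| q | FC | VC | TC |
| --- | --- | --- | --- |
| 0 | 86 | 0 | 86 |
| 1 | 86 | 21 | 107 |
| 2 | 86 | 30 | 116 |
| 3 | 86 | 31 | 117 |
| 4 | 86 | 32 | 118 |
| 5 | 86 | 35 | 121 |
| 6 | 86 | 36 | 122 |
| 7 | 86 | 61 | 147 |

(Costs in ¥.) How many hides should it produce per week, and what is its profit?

q = 6; profit = -¥32

Profit at each row (π = 15q − TC): q=0: -86; q=1: -92; q=2: -86; q=3: -72; q=4: -58; q=5: -46; q=6: -32; q=7: -42.
Profit is maximized at q = 6. AVC there is 36/6 = ¥6 ≤ P, so producing beats shutting down (which would give -¥86).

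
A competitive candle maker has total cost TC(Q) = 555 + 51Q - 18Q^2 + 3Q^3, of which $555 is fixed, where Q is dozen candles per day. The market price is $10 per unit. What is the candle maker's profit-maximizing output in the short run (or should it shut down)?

Variable cost is VC = 51Q - 18Q^2 + 3Q^3, so AVC = VC/Q = 51 - 18Q + 3Q^2 and MC = dTC/dQ = 51 - 36Q + 9Q^2.
The AVC parabola has its vertex at Q = 18/6 = 3, where AVC = 51 - 18·3 + 3·3^2 = $24.
P = $10 lies below min AVC = $24; no output level covers variable cost.
The firm minimizes its loss by shutting down and losing only its fixed cost of $555.

Shut down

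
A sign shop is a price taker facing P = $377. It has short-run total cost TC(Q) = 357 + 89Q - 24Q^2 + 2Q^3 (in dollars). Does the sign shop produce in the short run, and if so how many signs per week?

Produce at Q = 12

Variable cost is VC = 89Q - 24Q^2 + 2Q^3, so AVC = VC/Q = 89 - 24Q + 2Q^2 and MC = dTC/dQ = 89 - 48Q + 6Q^2.
AVC is minimized where dAVC/dQ = -24 + 4Q = 0, at Q = 6; min AVC = 89 - 24·6 + 2·6^2 = $17.
P = $377 exceeds min AVC = $17, so the firm stays open.
Set P = MC: 377 = 89 - 48Q + 6Q^2 → -288 - 48Q + 6Q^2 = 0. The roots are Q = -4 and Q = 12; the profit-maximizing output is on the rising part of MC, so Q* = 12.
Check: AVC at Q = 12 is $89 ≤ P, so revenue covers variable cost.
Profit = P·Q − TC = 377·12 − 1425 = $3099.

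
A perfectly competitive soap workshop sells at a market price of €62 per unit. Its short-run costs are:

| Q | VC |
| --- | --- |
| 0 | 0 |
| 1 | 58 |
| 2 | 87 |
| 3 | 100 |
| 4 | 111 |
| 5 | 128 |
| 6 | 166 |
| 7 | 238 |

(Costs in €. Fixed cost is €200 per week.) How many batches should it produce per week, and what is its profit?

Tabulate TR − TC: Q=0: -200; Q=1: -196; Q=2: -163; Q=3: -114; Q=4: -63; Q=5: -18; Q=6: 6; Q=7: -4.
Profit is maximized at Q = 6. AVC there is 166/6 = €27.67 ≤ P, so producing beats shutting down (which would give -€200).

Q = 6; profit = €6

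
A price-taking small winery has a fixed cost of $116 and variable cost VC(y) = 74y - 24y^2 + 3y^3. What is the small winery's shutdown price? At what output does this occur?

$26 per unit, at y = 4

The shutdown price is the minimum of AVC. VC = 74y - 24y^2 + 3y^3, so AVC = 74 - 24y + 3y^2.
At the minimum of AVC, MC = AVC. MC = 74 - 48y + 9y^2; setting MC = AVC gives 6y^2 - 24y = 0, so y = 4. min AVC = 26.
For P < $26 the firm produces nothing.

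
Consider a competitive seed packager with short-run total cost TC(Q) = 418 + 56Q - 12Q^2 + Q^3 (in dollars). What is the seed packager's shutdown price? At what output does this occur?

The shutdown price is the minimum of AVC. VC = 56Q - 12Q^2 + Q^3, so AVC = 56 - 12Q + Q^2.
At the minimum of AVC, MC = AVC. MC = 56 - 24Q + 3Q^2; setting MC = AVC gives 2Q^2 - 12Q = 0, so Q = 6. min AVC = 20.
For P < $20 the firm produces nothing.

$20 per unit, at Q = 6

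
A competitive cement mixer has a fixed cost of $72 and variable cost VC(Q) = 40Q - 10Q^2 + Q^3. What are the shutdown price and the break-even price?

Shutdown price = $15; break-even price = $28

Shutdown price = min AVC. AVC = 40 - 10Q + Q^2, with vertex at Q = 5 and minimum $15.
ATC = 72/Q + 40 - 10Q + Q^2. Setting dATC/dQ = −72/Q^2 − 10 + 2Q = 0 gives Q = 6 (since 2·6^3 − 10·6^2 = 72).
min ATC = 72/6 + 40 − 10·6 + 6^2 = $28. That is the break-even price.
Between these two prices the firm operates at a loss; above $28 it earns a profit.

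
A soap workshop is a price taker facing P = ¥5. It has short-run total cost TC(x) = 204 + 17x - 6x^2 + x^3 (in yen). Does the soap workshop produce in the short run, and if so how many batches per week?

Variable cost is VC = 17x - 6x^2 + x^3, so AVC = VC/x = 17 - 6x + x^2 and MC = dTC/dx = 17 - 12x + 3x^2.
AVC hits its minimum where MC = AVC, at x = 3, giving min AVC = 17 - 6·3 + 3^2 = ¥8.
With P < min AVC (¥5 < ¥8), every unit sold adds to the loss.
Best response: produce nothing and absorb the ¥204 fixed cost.

Shut down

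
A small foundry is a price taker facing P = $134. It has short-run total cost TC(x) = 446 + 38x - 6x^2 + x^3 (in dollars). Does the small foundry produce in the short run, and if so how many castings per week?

From TC, MC = TC'(x) = 38 - 12x + 3x^2 and AVC = VC/x = 38 - 6x + x^2.
The AVC parabola has its vertex at x = 6/2 = 3, where AVC = 38 - 6·3 + 3^2 = $29.
Since P = $134 ≥ min AVC = $29, price covers variable cost and the firm should produce.
P = MC gives -96 - 12x + 3x^2 = 0, with roots -4 and 8. Take the larger (rising MC): x* = 8.
Check: AVC at x = 8 is $54 ≤ P, so revenue covers variable cost.
Profit = P·x − TC = 134·8 − 878 = $194.

Produce at x = 8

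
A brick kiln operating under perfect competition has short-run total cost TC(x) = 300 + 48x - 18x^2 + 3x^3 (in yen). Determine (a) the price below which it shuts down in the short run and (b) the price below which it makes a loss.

Shutdown price = ¥21; break-even price = ¥93

Shutdown price = min AVC. AVC = 48 - 18x + 3x^2, with vertex at x = 3 and minimum ¥21.
ATC = 300/x + 48 - 18x + 3x^2. Setting dATC/dx = −300/x^2 − 18 + 6x = 0 gives x = 5 (since 6·5^3 − 18·5^2 = 300).
min ATC = 300/5 + 48 − 18·5 + 3·5^2 = ¥93. That is the break-even price.
Between these two prices the firm operates at a loss; above ¥93 it earns a profit.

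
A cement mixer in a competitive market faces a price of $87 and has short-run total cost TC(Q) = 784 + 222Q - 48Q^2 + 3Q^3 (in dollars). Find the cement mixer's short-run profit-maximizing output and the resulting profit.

AVC = 222 - 48Q + 3Q^2 has its minimum $30 at Q = 8; price $87 clears that bar, so the firm operates.
With MC = 222 - 96Q + 9Q^2, P = MC on the upward-sloping part at Q* = 9.
TR = 87·9 = 783. TC = 784 + 297 = 1081. Profit = 783 − 1081 = -$298.
Shutting down would mean losing the fixed cost of $784, so operating at a loss of $298 is better by $486.

Profit = -$298 at Q = 9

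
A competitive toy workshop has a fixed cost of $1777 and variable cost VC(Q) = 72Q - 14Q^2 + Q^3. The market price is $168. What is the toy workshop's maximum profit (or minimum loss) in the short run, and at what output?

AVC = 72 - 14Q + Q^2; min AVC = $23 at Q = 7. Since P = $168 ≥ min AVC, the firm produces.
MC = 72 - 28Q + 3Q^2. Setting P = MC and taking the root on the rising branch gives Q* = 12.
TR = 168·12 = 2016. TC = 1777 + 576 = 2353. Profit = 2016 − 2353 = -$337.
That loss of $337 beats the $1777 the firm would lose by shutting down; producing recovers $1440 of fixed cost.

Profit = -$337 at Q = 12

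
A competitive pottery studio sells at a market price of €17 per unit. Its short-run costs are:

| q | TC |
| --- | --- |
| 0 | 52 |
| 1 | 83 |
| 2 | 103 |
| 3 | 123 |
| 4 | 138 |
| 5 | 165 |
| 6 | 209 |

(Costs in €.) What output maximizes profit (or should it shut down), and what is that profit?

q = 0 (shut down); profit = -€52

Tabulate TR − TC: q=0: -52; q=1: -66; q=2: -69; q=3: -72; q=4: -70; q=5: -80; q=6: -107.
Profit is highest at q = 0. Equivalently, the lowest AVC in the table is 86/4 ≈ €21.50 at q = 4, and P = €17 falls below it — price never covers variable cost, so the firm shuts down and loses only its fixed cost.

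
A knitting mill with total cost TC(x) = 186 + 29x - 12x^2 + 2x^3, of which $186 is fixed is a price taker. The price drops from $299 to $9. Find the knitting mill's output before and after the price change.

Output falls from 9 to 0 (the firm shuts down)

MC = 29 - 24x + 6x^2; the shutdown threshold is min AVC = $11 (at x = 3).
With P = $299 above the shutdown price, P = MC gives x = 9.
At P = $9 < min AVC = $11, price no longer covers variable cost at any output, so the firm shuts down: x = 0.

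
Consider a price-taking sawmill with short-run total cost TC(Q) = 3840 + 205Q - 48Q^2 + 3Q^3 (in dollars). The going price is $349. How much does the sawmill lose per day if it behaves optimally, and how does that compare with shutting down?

AVC = 205 - 48Q + 3Q^2; min AVC = $13 at Q = 8. Since P = $349 ≥ min AVC, the firm produces.
With MC = 205 - 96Q + 9Q^2, P = MC on the upward-sloping part at Q* = 12.
TR = 349·12 = 4188. TC = 3840 + 732 = 4572. Profit = 4188 − 4572 = -$384.
By producing, the firm covers all variable cost plus $3456 of fixed cost; shutting down would lose the full $3840.

Profit = -$384 at Q = 12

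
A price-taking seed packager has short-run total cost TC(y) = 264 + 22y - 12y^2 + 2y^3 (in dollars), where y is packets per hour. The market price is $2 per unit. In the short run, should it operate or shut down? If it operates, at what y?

From TC, MC = TC'(y) = 22 - 24y + 6y^2 and AVC = VC/y = 22 - 12y + 2y^2.
AVC hits its minimum where MC = AVC, at y = 3, giving min AVC = 22 - 12·3 + 2·3^2 = $4.
With P < min AVC ($2 < $4), every unit sold adds to the loss.
The firm minimizes its loss by shutting down and losing only its fixed cost of $264.

Shut down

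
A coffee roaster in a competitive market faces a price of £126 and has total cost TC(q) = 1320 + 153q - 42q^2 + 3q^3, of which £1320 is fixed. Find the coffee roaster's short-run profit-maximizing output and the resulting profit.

AVC = 153 - 42q + 3q^2; min AVC = £6 at q = 7. Since P = £126 ≥ min AVC, the firm produces.
With MC = 153 - 84q + 9q^2, P = MC on the upward-sloping part at q* = 9.
TR = 126·9 = 1134. TC = 1320 + 162 = 1482. Profit = 1134 − 1482 = -£348.
Shutting down would mean losing the fixed cost of £1320, so operating at a loss of £348 is better by £972.

Profit = -£348 at q = 9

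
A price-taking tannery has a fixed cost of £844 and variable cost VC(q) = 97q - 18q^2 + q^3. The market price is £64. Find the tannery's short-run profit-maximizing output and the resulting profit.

Profit = -£360 at q = 11

AVC = 97 - 18q + q^2 has its minimum £16 at q = 9; price £64 clears that bar, so the firm operates.
MC = 97 - 36q + 3q^2. Setting P = MC and taking the root on the rising branch gives q* = 11.
TR = 64·11 = 704. TC = 844 + 220 = 1064. Profit = 704 − 1064 = -£360.
By producing, the firm covers all variable cost plus £484 of fixed cost; shutting down would lose the full £844.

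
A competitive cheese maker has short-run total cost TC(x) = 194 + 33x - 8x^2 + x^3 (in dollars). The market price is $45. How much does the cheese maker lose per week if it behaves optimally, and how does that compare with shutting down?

Profit = -$50 at x = 6

AVC = 33 - 8x + x^2; min AVC = $17 at x = 4. Since P = $45 ≥ min AVC, the firm produces.
MC = 33 - 16x + 3x^2. Setting P = MC and taking the root on the rising branch gives x* = 6.
TR = 45·6 = 270. TC = 194 + 126 = 320. Profit = 270 − 320 = -$50.
Shutting down would mean losing the fixed cost of $194, so operating at a loss of $50 is better by $144.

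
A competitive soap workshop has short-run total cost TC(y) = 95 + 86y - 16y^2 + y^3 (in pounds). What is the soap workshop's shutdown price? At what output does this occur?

£22 per unit, at y = 8

The firm shuts down when price falls below the minimum of average variable cost. AVC = VC/y = 86 - 16y + y^2.
At the minimum of AVC, MC = AVC. MC = 86 - 32y + 3y^2; setting MC = AVC gives 2y^2 - 16y = 0, so y = 8. min AVC = 22.
The firm shuts down for any P below £22.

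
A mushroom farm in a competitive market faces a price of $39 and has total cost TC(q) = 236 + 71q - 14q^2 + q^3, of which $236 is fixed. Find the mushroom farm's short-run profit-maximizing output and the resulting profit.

AVC = 71 - 14q + q^2 has its minimum $22 at q = 7; price $39 clears that bar, so the firm operates.
MC = 71 - 28q + 3q^2. Setting P = MC and taking the root on the rising branch gives q* = 8.
TR = 39·8 = 312. TC = 236 + 184 = 420. Profit = 312 − 420 = -$108.
Shutting down would mean losing the fixed cost of $236, so operating at a loss of $108 is better by $128.

Profit = -$108 at q = 8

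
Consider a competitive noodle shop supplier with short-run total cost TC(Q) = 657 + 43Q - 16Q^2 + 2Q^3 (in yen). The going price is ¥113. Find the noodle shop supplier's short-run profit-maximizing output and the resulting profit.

Profit = -¥69 at Q = 7

AVC = 43 - 16Q + 2Q^2; min AVC = ¥11 at Q = 4. Since P = ¥113 ≥ min AVC, the firm produces.
With MC = 43 - 32Q + 6Q^2, P = MC on the upward-sloping part at Q* = 7.
TR = 113·7 = 791. TC = 657 + 203 = 860. Profit = 791 − 860 = -¥69.
Shutting down would mean losing the fixed cost of ¥657, so operating at a loss of ¥69 is better by ¥588.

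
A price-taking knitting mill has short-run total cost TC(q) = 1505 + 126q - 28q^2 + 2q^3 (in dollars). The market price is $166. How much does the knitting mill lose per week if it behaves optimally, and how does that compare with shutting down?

AVC = 126 - 28q + 2q^2 has its minimum $28 at q = 7; price $166 clears that bar, so the firm operates.
MC = 126 - 56q + 6q^2. Setting P = MC and taking the root on the rising branch gives q* = 10.
TR = 166·10 = 1660. TC = 1505 + 460 = 1965. Profit = 1660 − 1965 = -$305.
That loss of $305 beats the $1505 the firm would lose by shutting down; producing recovers $1200 of fixed cost.

Profit = -$305 at q = 10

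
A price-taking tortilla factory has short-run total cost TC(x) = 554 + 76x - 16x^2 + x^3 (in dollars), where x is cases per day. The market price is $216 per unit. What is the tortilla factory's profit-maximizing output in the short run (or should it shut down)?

From TC, MC = TC'(x) = 76 - 32x + 3x^2 and AVC = VC/x = 76 - 16x + x^2.
AVC hits its minimum where MC = AVC, at x = 8, giving min AVC = 76 - 16·8 + 8^2 = $12.
Since P = $216 ≥ min AVC = $12, price covers variable cost and the firm should produce.
Set P = MC: 216 = 76 - 32x + 3x^2 → -140 - 32x + 3x^2 = 0. The roots are x = -10/3 and x = 14; the profit-maximizing output is on the rising part of MC, so x* = 14.
Check: AVC at x = 14 is $48 ≤ P, so revenue covers variable cost.
Profit = P·x − TC = 216·14 − 1226 = $1798.

Produce at x = 14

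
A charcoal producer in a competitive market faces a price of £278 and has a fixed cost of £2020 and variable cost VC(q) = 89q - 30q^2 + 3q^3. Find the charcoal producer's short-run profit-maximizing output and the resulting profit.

AVC = 89 - 30q + 3q^2 has its minimum £14 at q = 5; price £278 clears that bar, so the firm operates.
MC = 89 - 60q + 9q^2. Setting P = MC and taking the root on the rising branch gives q* = 9.
TR = 278·9 = 2502. TC = 2020 + 558 = 2578. Profit = 2502 − 2578 = -£76.
That loss of £76 beats the £2020 the firm would lose by shutting down; producing recovers £1944 of fixed cost.

Profit = -£76 at q = 9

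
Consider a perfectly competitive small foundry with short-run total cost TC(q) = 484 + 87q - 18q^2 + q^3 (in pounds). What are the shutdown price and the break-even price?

Shutdown price = £6; break-even price = £54

Shutdown price = min AVC. AVC = 87 - 18q + q^2, with vertex at q = 9 and minimum £6.
ATC = 484/q + 87 - 18q + q^2. Setting dATC/dq = −484/q^2 − 18 + 2q = 0 gives q = 11 (since 2·11^3 − 18·11^2 = 484).
min ATC = 484/11 + 87 − 18·11 + 11^2 = £54. That is the break-even price.
Between these two prices the firm operates at a loss; above £54 it earns a profit.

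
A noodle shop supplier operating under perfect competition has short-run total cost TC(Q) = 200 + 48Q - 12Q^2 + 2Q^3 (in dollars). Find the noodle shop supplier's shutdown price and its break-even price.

Shutdown price = min AVC. AVC = 48 - 12Q + 2Q^2, with vertex at Q = 3 and minimum $30.
ATC = 200/Q + 48 - 12Q + 2Q^2. Setting dATC/dQ = −200/Q^2 − 12 + 4Q = 0 gives Q = 5 (since 4·5^3 − 12·5^2 = 200).
min ATC = 200/5 + 48 − 12·5 + 2·5^2 = $78. That is the break-even price.
Between these two prices the firm operates at a loss; above $78 it earns a profit.

Shutdown price = $30; break-even price = $78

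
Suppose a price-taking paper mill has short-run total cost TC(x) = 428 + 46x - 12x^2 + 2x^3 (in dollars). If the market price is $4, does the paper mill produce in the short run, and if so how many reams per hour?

Variable cost is VC = 46x - 12x^2 + 2x^3, so AVC = VC/x = 46 - 12x + 2x^2 and MC = dTC/dx = 46 - 24x + 6x^2.
The AVC parabola has its vertex at x = 12/4 = 3, where AVC = 46 - 12·3 + 2·3^2 = $28.
Since P = $4 < min AVC = $28, price fails to cover variable cost at any output.
The firm minimizes its loss by shutting down and losing only its fixed cost of $428.

Shut down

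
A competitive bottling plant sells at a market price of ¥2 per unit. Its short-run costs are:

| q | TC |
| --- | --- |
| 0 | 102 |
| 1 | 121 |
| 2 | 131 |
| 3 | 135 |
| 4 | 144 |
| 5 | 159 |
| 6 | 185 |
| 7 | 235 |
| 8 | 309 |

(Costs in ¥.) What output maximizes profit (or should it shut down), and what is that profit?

q = 0 (shut down); profit = -¥102

Compute π = P·q − TC at each output: q=0: -102; q=1: -119; q=2: -127; q=3: -129; q=4: -136; q=5: -149; q=6: -173; q=7: -221; q=8: -293.
Profit is highest at q = 0. Equivalently, the lowest AVC in the table is 42/4 ≈ ¥10.50 at q = 4, and P = ¥2 falls below it — price never covers variable cost, so the firm shuts down and loses only its fixed cost.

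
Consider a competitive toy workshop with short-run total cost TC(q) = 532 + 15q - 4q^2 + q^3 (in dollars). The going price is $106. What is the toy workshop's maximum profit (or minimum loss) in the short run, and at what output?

AVC = 15 - 4q + q^2; min AVC = $11 at q = 2. Since P = $106 ≥ min AVC, the firm produces.
With MC = 15 - 8q + 3q^2, P = MC on the upward-sloping part at q* = 7.
TR = 106·7 = 742. TC = 532 + 252 = 784. Profit = 742 − 784 = -$42.
Shutting down would mean losing the fixed cost of $532, so operating at a loss of $42 is better by $490.

Profit = -$42 at q = 7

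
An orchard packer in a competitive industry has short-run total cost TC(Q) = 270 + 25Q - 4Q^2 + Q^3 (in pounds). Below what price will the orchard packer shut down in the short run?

Short-run supply begins at min AVC. From VC = 25Q - 4Q^2 + Q^3, AVC = 25 - 4Q + Q^2.
At the minimum of AVC, MC = AVC. MC = 25 - 8Q + 3Q^2; setting MC = AVC gives 2Q^2 - 4Q = 0, so Q = 2. min AVC = 21.
The firm shuts down for any P below £21.

£21 per unit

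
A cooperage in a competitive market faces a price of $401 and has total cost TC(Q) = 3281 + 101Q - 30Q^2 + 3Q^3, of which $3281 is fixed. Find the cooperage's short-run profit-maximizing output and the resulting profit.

AVC = 101 - 30Q + 3Q^2; min AVC = $26 at Q = 5. Since P = $401 ≥ min AVC, the firm produces.
MC = 101 - 60Q + 9Q^2. Setting P = MC and taking the root on the rising branch gives Q* = 10.
TR = 401·10 = 4010. TC = 3281 + 1010 = 4291. Profit = 4010 − 4291 = -$281.
That loss of $281 beats the $3281 the firm would lose by shutting down; producing recovers $3000 of fixed cost.

Profit = -$281 at Q = 10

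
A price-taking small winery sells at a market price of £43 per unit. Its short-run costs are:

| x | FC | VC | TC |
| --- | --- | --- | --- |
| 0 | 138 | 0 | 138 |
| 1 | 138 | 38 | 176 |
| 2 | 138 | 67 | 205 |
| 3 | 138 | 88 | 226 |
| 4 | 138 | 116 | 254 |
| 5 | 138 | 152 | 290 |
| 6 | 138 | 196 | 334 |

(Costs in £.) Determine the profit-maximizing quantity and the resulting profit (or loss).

x = 5; profit = -£75

Tabulate TR − TC: x=0: -138; x=1: -133; x=2: -119; x=3: -97; x=4: -82; x=5: -75; x=6: -76.
Profit is maximized at x = 5. AVC there is 152/5 = £30.40 ≤ P, so producing beats shutting down (which would give -£138).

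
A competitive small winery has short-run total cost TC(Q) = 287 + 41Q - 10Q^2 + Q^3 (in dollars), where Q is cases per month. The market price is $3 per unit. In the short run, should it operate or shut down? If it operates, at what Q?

Shut down

Strip out fixed cost: VC = 41Q - 10Q^2 + Q^3. Then AVC = 41 - 10Q + Q^2 and MC = 41 - 20Q + 3Q^2.
AVC hits its minimum where MC = AVC, at Q = 5, giving min AVC = 41 - 10·5 + 5^2 = $16.
Since P = $3 < min AVC = $16, price fails to cover variable cost at any output.
Shutting down limits the loss to fixed cost, $287.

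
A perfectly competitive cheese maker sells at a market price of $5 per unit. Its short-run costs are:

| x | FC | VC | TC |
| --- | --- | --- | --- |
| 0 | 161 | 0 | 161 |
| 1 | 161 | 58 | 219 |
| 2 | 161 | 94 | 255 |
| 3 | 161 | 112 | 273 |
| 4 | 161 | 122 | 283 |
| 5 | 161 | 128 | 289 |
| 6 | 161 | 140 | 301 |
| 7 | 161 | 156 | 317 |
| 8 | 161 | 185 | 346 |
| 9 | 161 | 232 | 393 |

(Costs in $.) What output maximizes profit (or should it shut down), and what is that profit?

x = 0 (shut down); profit = -$161

Tabulate TR − TC: x=0: -161; x=1: -214; x=2: -245; x=3: -258; x=4: -263; x=5: -264; x=6: -271; x=7: -282; x=8: -306; x=9: -348.
Profit is highest at x = 0. Equivalently, the lowest AVC in the table is 156/7 ≈ $22.29 at x = 7, and P = $5 falls below it — price never covers variable cost, so the firm shuts down and loses only its fixed cost.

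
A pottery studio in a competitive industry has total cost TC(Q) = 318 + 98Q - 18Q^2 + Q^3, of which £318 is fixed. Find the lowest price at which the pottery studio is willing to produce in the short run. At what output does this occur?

Short-run supply begins at min AVC. From VC = 98Q - 18Q^2 + Q^3, AVC = 98 - 18Q + Q^2.
At the minimum of AVC, MC = AVC. MC = 98 - 36Q + 3Q^2; setting MC = AVC gives 2Q^2 - 18Q = 0, so Q = 9. min AVC = 17.
The firm shuts down for any P below £17.

£17 per unit, at Q = 9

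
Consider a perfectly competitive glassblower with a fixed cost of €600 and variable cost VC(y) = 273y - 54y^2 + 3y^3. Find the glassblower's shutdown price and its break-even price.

Shutdown price = €30; break-even price = €93

AVC = 273 - 54y + 3y^2; minimized at y = 9, giving min AVC = €30. That is the shutdown price.
ATC = 600/y + 273 - 54y + 3y^2. Setting dATC/dy = −600/y^2 − 54 + 6y = 0 gives y = 10 (since 6·10^3 − 54·10^2 = 600).
min ATC = 600/10 + 273 − 54·10 + 3·10^2 = €93. That is the break-even price.
For €30 ≤ P < €93 the firm produces at a loss; below €30 it shuts down.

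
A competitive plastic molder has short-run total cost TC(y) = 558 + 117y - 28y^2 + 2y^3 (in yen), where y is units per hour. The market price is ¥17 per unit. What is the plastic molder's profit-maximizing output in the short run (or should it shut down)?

From TC, MC = TC'(y) = 117 - 56y + 6y^2 and AVC = VC/y = 117 - 28y + 2y^2.
The AVC parabola has its vertex at y = 28/4 = 7, where AVC = 117 - 28·7 + 2·7^2 = ¥19.
With P < min AVC (¥17 < ¥19), every unit sold adds to the loss.
The firm minimizes its loss by shutting down and losing only its fixed cost of ¥558.

Shut down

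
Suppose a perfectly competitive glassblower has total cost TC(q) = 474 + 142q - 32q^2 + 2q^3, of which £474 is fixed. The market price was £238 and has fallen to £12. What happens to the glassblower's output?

Output falls from 12 to 0 (the firm shuts down)

AVC = 142 - 32q + 2q^2, minimized at q = 8 where min AVC = £14. MC = 142 - 64q + 6q^2.
With P = £238 above the shutdown price, P = MC gives q = 12.
At P = £12 < min AVC = £14, price no longer covers variable cost at any output, so the firm shuts down: q = 0.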